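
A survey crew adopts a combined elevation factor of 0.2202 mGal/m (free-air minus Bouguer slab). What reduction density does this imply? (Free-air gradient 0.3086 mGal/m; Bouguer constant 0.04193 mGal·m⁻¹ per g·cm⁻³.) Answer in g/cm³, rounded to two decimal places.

0.2202 = 0.3086 − 0.04193 × ρ
ρ = (0.3086 − 0.2202) / 0.04193 = 2.11 g/cm³

2.11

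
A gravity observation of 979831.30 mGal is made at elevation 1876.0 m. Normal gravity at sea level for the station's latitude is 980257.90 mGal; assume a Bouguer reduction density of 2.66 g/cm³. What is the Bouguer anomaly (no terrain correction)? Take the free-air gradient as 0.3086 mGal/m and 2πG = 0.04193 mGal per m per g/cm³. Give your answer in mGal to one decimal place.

-56.9

Free-air correction = 0.3086 × 1876.0 = 578.93 mGal
Free-air anomaly = 979831.30 − 980257.90 + (578.93) = 152.33 mGal
Bouguer slab correction = 0.04193 × 2.66 × 1876.0 = 209.24 mGal
Simple Bouguer anomaly = 152.33 − (209.24) = -56.91 mGal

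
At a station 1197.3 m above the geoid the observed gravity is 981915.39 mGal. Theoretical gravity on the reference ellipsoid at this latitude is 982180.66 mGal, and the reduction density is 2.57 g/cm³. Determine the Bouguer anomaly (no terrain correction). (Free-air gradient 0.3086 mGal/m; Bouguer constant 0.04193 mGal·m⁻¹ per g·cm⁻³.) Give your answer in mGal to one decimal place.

-24.8

Free-air correction = 0.3086 × 1197.3 = 369.49 mGal
Free-air anomaly = 981915.39 − 982180.66 + (369.49) = 104.22 mGal
Bouguer slab correction = 0.04193 × 2.57 × 1197.3 = 129.02 mGal
Simple Bouguer anomaly = 104.22 − (129.02) = -24.80 mGal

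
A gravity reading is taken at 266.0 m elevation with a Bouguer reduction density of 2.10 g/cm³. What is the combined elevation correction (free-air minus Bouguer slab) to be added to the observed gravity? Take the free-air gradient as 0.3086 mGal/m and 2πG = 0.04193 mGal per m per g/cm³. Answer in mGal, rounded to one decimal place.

Combined gradient = 0.3086 − 0.04193 × 2.10 = 0.2205470 mGal/m
Combined elevation correction = 0.2205470 × 266.0 = 58.7 mGal

58.7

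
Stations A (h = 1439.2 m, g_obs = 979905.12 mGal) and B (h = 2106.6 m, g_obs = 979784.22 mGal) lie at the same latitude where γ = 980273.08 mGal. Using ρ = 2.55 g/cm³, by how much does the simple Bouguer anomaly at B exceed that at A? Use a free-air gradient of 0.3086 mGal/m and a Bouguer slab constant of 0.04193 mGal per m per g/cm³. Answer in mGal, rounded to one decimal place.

Δg_SB(A) = 979905.12 − 980273.08 + 0.3086×1439.2 − 0.04193×2.55×1439.2 = -77.70 mGal
Δg_SB(B) = 979784.22 − 980273.08 + 0.3086×2106.6 − 0.04193×2.55×2106.6 = -64.00 mGal
Difference = -64.00 − (-77.70) = 13.70 mGal

13.7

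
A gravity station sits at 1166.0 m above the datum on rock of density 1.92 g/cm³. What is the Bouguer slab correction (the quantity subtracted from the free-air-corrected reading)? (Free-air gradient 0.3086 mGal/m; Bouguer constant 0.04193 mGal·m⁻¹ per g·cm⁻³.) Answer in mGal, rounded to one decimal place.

Bouguer slab correction = 0.04193 × 1.92 × 1166.0 = 93.9 mGal

93.9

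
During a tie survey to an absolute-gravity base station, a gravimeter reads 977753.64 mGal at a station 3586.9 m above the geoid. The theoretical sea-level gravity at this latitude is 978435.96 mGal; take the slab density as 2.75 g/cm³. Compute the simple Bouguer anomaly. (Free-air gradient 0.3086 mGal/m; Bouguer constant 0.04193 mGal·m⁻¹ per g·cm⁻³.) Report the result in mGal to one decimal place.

11.0

Free-air correction = 0.3086 × 3586.9 = 1106.92 mGal
Free-air anomaly = 977753.64 − 978435.96 + (1106.92) = 424.60 mGal
Bouguer slab correction = 0.04193 × 2.75 × 3586.9 = 413.60 mGal
Simple Bouguer anomaly = 424.60 − (413.60) = 11.00 mGal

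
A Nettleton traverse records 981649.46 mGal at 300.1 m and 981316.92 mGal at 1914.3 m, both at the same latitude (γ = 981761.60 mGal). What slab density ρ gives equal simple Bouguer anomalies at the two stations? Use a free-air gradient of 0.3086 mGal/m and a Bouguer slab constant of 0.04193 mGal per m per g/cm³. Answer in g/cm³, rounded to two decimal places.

2.45

Δg_obs = 981316.92 − 981649.46 = -332.54 mGal over Δh = 1914.3 − 300.1 = 1614.2 m
Equal Bouguer anomalies ⇒ Δg_obs + (0.3086 − 0.04193ρ)·Δh = 0
0.3086 − 0.04193ρ = −Δg_obs/Δh = 0.20601
ρ = (0.3086 − 0.20601) / 0.04193 = 2.45 g/cm³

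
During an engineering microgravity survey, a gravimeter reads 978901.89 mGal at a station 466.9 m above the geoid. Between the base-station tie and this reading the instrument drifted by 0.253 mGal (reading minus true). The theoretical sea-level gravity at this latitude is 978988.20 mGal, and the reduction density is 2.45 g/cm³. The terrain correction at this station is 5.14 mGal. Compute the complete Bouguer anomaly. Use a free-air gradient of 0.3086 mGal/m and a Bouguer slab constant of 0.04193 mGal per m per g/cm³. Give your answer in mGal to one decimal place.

Drift-corrected reading = 978901.89 − (0.253) = 978901.637 mGal
Free-air correction = 0.3086 × 466.9 = 144.09 mGal
Free-air anomaly = 978901.637 − 978988.20 + (144.09) = 57.527 mGal
Bouguer slab correction = 0.04193 × 2.45 × 466.9 = 47.96 mGal
Simple Bouguer anomaly = 57.527 − (47.96) = 9.567 mGal
Complete Bouguer anomaly = 9.567 + 5.14 = 14.707 mGal

14.7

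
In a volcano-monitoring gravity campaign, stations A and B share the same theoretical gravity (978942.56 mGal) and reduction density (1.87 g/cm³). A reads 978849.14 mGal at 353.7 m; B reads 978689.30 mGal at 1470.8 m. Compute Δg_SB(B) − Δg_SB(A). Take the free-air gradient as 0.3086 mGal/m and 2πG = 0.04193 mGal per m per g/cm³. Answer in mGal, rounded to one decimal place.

Δg_SB(A) = 978849.14 − 978942.56 + 0.3086×353.7 − 0.04193×1.87×353.7 = -12.00 mGal
Δg_SB(B) = 978689.30 − 978942.56 + 0.3086×1470.8 − 0.04193×1.87×1470.8 = 85.30 mGal
Difference = 85.30 − (-12.00) = 97.30 mGal

97.3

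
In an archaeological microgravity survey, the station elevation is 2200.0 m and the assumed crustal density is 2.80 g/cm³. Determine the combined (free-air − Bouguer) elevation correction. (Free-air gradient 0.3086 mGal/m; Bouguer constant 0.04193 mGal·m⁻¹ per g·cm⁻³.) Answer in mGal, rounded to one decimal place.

420.6

Combined gradient = 0.3086 − 0.04193 × 2.80 = 0.1911960 mGal/m
Combined elevation correction = 0.1911960 × 2200.0 = 420.6 mGal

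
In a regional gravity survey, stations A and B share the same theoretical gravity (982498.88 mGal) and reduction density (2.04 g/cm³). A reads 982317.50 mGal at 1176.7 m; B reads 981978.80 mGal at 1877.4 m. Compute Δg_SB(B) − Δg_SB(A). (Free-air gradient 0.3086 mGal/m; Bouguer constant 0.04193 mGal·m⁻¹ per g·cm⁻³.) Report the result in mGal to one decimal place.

-182.4

Δg_SB(A) = 982317.50 − 982498.88 + 0.3086×1176.7 − 0.04193×2.04×1176.7 = 81.10 mGal
Δg_SB(B) = 981978.80 − 982498.88 + 0.3086×1877.4 − 0.04193×2.04×1877.4 = -101.30 mGal
Difference = -101.30 − (81.10) = -182.40 mGal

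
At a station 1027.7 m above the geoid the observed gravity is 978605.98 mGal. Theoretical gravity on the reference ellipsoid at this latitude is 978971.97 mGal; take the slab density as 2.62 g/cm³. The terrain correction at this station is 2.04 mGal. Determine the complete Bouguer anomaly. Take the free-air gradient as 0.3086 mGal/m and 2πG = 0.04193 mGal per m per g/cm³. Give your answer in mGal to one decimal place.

Free-air correction = 0.3086 × 1027.7 = 317.15 mGal
Free-air anomaly = 978605.98 − 978971.97 + (317.15) = -48.84 mGal
Bouguer slab correction = 0.04193 × 2.62 × 1027.7 = 112.90 mGal
Simple Bouguer anomaly = -48.84 − (112.90) = -161.74 mGal
Complete Bouguer anomaly = -161.74 + 2.04 = -159.70 mGal

-159.7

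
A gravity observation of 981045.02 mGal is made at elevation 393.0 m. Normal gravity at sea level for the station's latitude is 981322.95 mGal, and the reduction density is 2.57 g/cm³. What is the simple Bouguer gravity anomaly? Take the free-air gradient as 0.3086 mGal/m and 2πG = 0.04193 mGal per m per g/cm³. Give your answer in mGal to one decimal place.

Free-air correction = 0.3086 × 393.0 = 121.28 mGal
Free-air anomaly = 981045.02 − 981322.95 + (121.28) = -156.65 mGal
Bouguer slab correction = 0.04193 × 2.57 × 393.0 = 42.35 mGal
Simple Bouguer anomaly = -156.65 − (42.35) = -199.00 mGal

-199.0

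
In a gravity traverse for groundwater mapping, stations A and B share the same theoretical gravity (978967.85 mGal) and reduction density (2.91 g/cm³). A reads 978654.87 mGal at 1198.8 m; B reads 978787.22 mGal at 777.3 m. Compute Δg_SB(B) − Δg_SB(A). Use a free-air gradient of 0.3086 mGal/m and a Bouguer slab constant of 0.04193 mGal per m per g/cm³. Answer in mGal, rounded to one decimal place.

Δg_SB(A) = 978654.87 − 978967.85 + 0.3086×1198.8 − 0.04193×2.91×1198.8 = -89.30 mGal
Δg_SB(B) = 978787.22 − 978967.85 + 0.3086×777.3 − 0.04193×2.91×777.3 = -35.60 mGal
Difference = -35.60 − (-89.30) = 53.70 mGal

53.7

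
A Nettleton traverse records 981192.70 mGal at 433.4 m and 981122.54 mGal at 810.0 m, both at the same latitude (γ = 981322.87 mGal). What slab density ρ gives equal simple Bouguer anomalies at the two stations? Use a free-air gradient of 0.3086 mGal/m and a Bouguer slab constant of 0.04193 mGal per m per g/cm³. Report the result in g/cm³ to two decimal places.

Δg_obs = 981122.54 − 981192.70 = -70.16 mGal over Δh = 810.0 − 433.4 = 376.6 m
Equal Bouguer anomalies ⇒ Δg_obs + (0.3086 − 0.04193ρ)·Δh = 0
0.3086 − 0.04193ρ = −Δg_obs/Δh = 0.18630
ρ = (0.3086 − 0.18630) / 0.04193 = 2.92 g/cm³

2.92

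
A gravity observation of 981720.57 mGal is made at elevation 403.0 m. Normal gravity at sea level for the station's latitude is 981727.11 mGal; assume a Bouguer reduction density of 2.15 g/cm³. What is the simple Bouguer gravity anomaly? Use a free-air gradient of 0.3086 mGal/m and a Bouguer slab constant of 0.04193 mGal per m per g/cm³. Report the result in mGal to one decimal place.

Free-air correction = 0.3086 × 403.0 = 124.37 mGal
Free-air anomaly = 981720.57 − 981727.11 + (124.37) = 117.83 mGal
Bouguer slab correction = 0.04193 × 2.15 × 403.0 = 36.33 mGal
Simple Bouguer anomaly = 117.83 − (36.33) = 81.50 mGal

81.5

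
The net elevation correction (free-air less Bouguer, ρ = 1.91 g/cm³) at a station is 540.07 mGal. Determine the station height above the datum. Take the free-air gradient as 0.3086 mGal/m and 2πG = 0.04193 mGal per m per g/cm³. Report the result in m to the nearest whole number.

Combined gradient = 0.3086 − 0.04193 × 1.91 = 0.2285137 mGal/m
h = 540.07 / 0.2285137 = 2363.40 m

2363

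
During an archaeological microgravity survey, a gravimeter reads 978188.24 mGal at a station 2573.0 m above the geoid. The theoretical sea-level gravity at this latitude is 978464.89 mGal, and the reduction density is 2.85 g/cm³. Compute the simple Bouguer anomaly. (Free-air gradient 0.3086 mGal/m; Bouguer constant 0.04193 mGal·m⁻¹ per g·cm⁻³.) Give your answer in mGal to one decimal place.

Free-air correction = 0.3086 × 2573.0 = 794.03 mGal
Free-air anomaly = 978188.24 − 978464.89 + (794.03) = 517.38 mGal
Bouguer slab correction = 0.04193 × 2.85 × 2573.0 = 307.47 mGal
Simple Bouguer anomaly = 517.38 − (307.47) = 209.91 mGal

209.9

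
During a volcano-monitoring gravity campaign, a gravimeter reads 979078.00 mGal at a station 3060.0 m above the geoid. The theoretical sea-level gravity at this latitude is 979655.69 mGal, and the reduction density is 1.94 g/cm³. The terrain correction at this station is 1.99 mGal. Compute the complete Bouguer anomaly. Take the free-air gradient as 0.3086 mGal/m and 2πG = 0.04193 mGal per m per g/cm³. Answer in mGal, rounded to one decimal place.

Free-air correction = 0.3086 × 3060.0 = 944.32 mGal
Free-air anomaly = 979078.00 − 979655.69 + (944.32) = 366.63 mGal
Bouguer slab correction = 0.04193 × 1.94 × 3060.0 = 248.91 mGal
Simple Bouguer anomaly = 366.63 − (248.91) = 117.72 mGal
Complete Bouguer anomaly = 117.72 + 1.99 = 119.71 mGal

119.7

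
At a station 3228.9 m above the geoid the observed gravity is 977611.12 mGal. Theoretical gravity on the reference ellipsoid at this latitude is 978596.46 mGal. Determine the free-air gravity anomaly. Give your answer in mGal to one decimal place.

Free-air correction = 0.3086 × 3228.9 = 996.44 mGal
Free-air anomaly = 977611.12 − 978596.46 + (996.44) = 11.10 mGal

11.1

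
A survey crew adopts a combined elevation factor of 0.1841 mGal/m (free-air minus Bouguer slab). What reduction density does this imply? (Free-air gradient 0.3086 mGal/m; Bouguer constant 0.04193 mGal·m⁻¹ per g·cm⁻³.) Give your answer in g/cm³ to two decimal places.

2.97

0.1841 = 0.3086 − 0.04193 × ρ
ρ = (0.3086 − 0.1841) / 0.04193 = 2.97 g/cm³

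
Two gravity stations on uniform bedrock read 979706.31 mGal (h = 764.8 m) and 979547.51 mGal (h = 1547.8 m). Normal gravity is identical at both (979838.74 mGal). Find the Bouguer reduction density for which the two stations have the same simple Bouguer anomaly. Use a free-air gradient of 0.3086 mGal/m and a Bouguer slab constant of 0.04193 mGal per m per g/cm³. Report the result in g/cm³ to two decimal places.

Δg_obs = 979547.51 − 979706.31 = -158.80 mGal over Δh = 1547.8 − 764.8 = 783.0 m
Equal Bouguer anomalies ⇒ Δg_obs + (0.3086 − 0.04193ρ)·Δh = 0
0.3086 − 0.04193ρ = −Δg_obs/Δh = 0.20281
ρ = (0.3086 − 0.20281) / 0.04193 = 2.52 g/cm³

2.52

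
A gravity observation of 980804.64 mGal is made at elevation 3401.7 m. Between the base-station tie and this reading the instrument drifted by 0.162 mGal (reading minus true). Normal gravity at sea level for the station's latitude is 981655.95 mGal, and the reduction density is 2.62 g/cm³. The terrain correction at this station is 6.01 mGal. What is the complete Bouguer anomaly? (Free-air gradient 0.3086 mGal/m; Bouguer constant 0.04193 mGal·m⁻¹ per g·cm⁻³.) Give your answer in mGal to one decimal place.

Drift-corrected reading = 980804.64 − (0.162) = 980804.478 mGal
Free-air correction = 0.3086 × 3401.7 = 1049.76 mGal
Free-air anomaly = 980804.478 − 981655.95 + (1049.76) = 198.288 mGal
Bouguer slab correction = 0.04193 × 2.62 × 3401.7 = 373.70 mGal
Simple Bouguer anomaly = 198.288 − (373.70) = -175.412 mGal
Complete Bouguer anomaly = -175.412 + 6.01 = -169.402 mGal

-169.4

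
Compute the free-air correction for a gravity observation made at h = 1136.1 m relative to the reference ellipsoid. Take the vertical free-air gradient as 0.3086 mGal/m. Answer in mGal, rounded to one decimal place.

350.6

Free-air correction = 0.3086 × 1136.1 = 350.6 mGal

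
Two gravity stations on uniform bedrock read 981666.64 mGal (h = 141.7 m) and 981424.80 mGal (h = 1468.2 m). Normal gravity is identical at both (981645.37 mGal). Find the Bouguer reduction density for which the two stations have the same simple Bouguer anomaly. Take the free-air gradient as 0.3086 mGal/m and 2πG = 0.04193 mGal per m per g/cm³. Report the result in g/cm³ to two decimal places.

3.01

Δg_obs = 981424.80 − 981666.64 = -241.84 mGal over Δh = 1468.2 − 141.7 = 1326.5 m
Equal Bouguer anomalies ⇒ Δg_obs + (0.3086 − 0.04193ρ)·Δh = 0
0.3086 − 0.04193ρ = −Δg_obs/Δh = 0.18231
ρ = (0.3086 − 0.18231) / 0.04193 = 3.01 g/cm³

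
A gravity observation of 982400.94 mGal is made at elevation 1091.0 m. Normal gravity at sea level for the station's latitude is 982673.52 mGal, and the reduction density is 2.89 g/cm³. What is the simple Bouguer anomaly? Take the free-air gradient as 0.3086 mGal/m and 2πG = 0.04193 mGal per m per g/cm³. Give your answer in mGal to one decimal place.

Free-air correction = 0.3086 × 1091.0 = 336.68 mGal
Free-air anomaly = 982400.94 − 982673.52 + (336.68) = 64.10 mGal
Bouguer slab correction = 0.04193 × 2.89 × 1091.0 = 132.20 mGal
Simple Bouguer anomaly = 64.10 − (132.20) = -68.10 mGal

-68.1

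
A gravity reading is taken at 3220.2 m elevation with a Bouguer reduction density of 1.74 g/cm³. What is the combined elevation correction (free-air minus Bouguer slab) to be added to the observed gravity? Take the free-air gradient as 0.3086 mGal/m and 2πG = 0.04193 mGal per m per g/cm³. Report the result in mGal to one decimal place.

Combined gradient = 0.3086 − 0.04193 × 1.74 = 0.2356418 mGal/m
Combined elevation correction = 0.2356418 × 3220.2 = 758.8 mGal

758.8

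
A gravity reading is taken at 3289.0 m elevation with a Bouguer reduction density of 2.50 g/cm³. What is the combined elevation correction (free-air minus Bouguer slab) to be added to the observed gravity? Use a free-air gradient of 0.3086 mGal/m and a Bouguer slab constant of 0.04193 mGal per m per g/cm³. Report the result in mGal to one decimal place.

Combined gradient = 0.3086 − 0.04193 × 2.50 = 0.2037750 mGal/m
Combined elevation correction = 0.2037750 × 3289.0 = 670.2 mGal

670.2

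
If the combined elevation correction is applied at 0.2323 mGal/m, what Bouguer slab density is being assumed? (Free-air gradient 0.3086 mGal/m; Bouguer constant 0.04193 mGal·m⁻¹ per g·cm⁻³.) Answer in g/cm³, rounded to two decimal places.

0.2323 = 0.3086 − 0.04193 × ρ
ρ = (0.3086 − 0.2323) / 0.04193 = 1.82 g/cm³

1.82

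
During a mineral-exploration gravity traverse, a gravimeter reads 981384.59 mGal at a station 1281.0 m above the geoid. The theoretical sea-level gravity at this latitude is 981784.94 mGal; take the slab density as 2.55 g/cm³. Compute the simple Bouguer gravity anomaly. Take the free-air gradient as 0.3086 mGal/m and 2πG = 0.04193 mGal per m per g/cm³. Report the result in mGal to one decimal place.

-142.0

Free-air correction = 0.3086 × 1281.0 = 395.32 mGal
Free-air anomaly = 981384.59 − 981784.94 + (395.32) = -5.03 mGal
Bouguer slab correction = 0.04193 × 2.55 × 1281.0 = 136.97 mGal
Simple Bouguer anomaly = -5.03 − (136.97) = -142.00 mGal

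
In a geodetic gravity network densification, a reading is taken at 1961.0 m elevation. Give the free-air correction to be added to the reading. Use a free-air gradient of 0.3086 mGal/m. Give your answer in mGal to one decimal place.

605.2

Free-air correction = 0.3086 × 1961.0 = 605.2 mGal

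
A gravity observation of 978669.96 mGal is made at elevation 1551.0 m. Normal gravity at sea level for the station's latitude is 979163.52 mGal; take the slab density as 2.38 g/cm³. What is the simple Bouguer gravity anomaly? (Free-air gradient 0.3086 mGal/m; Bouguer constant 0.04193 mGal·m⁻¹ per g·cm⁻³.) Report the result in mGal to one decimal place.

-169.7

Free-air correction = 0.3086 × 1551.0 = 478.64 mGal
Free-air anomaly = 978669.96 − 979163.52 + (478.64) = -14.92 mGal
Bouguer slab correction = 0.04193 × 2.38 × 1551.0 = 154.78 mGal
Simple Bouguer anomaly = -14.92 − (154.78) = -169.70 mGal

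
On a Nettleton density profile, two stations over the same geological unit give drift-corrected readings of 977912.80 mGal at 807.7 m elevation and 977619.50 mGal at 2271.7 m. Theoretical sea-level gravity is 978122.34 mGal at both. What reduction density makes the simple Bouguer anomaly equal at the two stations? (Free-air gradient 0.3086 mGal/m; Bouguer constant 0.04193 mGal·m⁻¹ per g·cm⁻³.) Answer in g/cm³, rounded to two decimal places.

Δg_obs = 977619.50 − 977912.80 = -293.30 mGal over Δh = 2271.7 − 807.7 = 1464.0 m
Equal Bouguer anomalies ⇒ Δg_obs + (0.3086 − 0.04193ρ)·Δh = 0
0.3086 − 0.04193ρ = −Δg_obs/Δh = 0.20034
ρ = (0.3086 − 0.20034) / 0.04193 = 2.58 g/cm³

2.58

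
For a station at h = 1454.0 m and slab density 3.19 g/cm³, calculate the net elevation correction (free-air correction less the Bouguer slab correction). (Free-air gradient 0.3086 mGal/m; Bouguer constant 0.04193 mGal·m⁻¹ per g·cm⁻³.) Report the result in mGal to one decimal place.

Combined gradient = 0.3086 − 0.04193 × 3.19 = 0.1748433 mGal/m
Combined elevation correction = 0.1748433 × 1454.0 = 254.2 mGal

254.2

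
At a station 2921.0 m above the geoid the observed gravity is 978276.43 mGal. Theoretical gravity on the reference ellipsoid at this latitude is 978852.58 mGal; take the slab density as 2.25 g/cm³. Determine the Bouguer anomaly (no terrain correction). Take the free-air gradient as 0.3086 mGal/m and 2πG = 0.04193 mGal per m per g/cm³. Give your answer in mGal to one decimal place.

Free-air correction = 0.3086 × 2921.0 = 901.42 mGal
Free-air anomaly = 978276.43 − 978852.58 + (901.42) = 325.27 mGal
Bouguer slab correction = 0.04193 × 2.25 × 2921.0 = 275.57 mGal
Simple Bouguer anomaly = 325.27 − (275.57) = 49.70 mGal

49.7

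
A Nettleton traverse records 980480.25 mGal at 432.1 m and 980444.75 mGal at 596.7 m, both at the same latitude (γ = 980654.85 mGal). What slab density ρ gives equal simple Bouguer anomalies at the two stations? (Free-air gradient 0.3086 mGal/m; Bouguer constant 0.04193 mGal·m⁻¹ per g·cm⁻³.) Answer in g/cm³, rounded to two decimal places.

Δg_obs = 980444.75 − 980480.25 = -35.50 mGal over Δh = 596.7 − 432.1 = 164.6 m
Equal Bouguer anomalies ⇒ Δg_obs + (0.3086 − 0.04193ρ)·Δh = 0
0.3086 − 0.04193ρ = −Δg_obs/Δh = 0.21567
ρ = (0.3086 − 0.21567) / 0.04193 = 2.22 g/cm³

2.22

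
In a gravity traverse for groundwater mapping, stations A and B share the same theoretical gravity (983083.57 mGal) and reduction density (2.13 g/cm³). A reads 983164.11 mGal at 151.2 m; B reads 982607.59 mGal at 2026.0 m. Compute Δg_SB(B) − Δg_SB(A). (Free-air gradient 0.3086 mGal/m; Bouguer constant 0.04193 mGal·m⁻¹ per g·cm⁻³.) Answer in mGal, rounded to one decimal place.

-145.4

Δg_SB(A) = 983164.11 − 983083.57 + 0.3086×151.2 − 0.04193×2.13×151.2 = 113.70 mGal
Δg_SB(B) = 982607.59 − 983083.57 + 0.3086×2026.0 − 0.04193×2.13×2026.0 = -31.70 mGal
Difference = -31.70 − (113.70) = -145.40 mGal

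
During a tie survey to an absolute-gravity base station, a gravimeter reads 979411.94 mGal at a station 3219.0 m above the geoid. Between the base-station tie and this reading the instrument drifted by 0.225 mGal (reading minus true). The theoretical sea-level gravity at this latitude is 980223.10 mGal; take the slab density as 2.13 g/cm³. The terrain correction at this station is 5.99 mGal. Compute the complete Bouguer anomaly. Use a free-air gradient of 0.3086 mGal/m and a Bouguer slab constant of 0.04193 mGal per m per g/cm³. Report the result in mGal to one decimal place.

Drift-corrected reading = 979411.94 − (0.225) = 979411.715 mGal
Free-air correction = 0.3086 × 3219.0 = 993.38 mGal
Free-air anomaly = 979411.715 − 980223.10 + (993.38) = 181.995 mGal
Bouguer slab correction = 0.04193 × 2.13 × 3219.0 = 287.49 mGal
Simple Bouguer anomaly = 181.995 − (287.49) = -105.495 mGal
Complete Bouguer anomaly = -105.495 + 5.99 = -99.505 mGal

-99.5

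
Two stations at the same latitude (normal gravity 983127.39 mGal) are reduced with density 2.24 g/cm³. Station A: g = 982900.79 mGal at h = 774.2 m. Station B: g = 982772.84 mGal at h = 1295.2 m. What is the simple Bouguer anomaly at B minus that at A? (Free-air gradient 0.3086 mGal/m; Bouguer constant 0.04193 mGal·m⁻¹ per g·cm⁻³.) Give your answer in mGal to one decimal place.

Δg_SB(A) = 982900.79 − 983127.39 + 0.3086×774.2 − 0.04193×2.24×774.2 = -60.40 mGal
Δg_SB(B) = 982772.84 − 983127.39 + 0.3086×1295.2 − 0.04193×2.24×1295.2 = -76.50 mGal
Difference = -76.50 − (-60.40) = -16.10 mGal

-16.1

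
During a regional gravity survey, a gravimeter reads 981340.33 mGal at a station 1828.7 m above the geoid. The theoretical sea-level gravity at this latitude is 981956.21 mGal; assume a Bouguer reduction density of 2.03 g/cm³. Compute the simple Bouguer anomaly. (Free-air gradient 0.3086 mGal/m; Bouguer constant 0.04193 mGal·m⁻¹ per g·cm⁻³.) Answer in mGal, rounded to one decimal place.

-207.2

Free-air correction = 0.3086 × 1828.7 = 564.34 mGal
Free-air anomaly = 981340.33 − 981956.21 + (564.34) = -51.54 mGal
Bouguer slab correction = 0.04193 × 2.03 × 1828.7 = 155.66 mGal
Simple Bouguer anomaly = -51.54 − (155.66) = -207.20 mGal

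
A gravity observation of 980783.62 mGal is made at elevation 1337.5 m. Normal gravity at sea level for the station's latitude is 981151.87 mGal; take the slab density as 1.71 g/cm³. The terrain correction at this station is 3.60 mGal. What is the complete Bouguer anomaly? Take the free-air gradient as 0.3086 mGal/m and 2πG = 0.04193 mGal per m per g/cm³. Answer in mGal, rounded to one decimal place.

Free-air correction = 0.3086 × 1337.5 = 412.75 mGal
Free-air anomaly = 980783.62 − 981151.87 + (412.75) = 44.50 mGal
Bouguer slab correction = 0.04193 × 1.71 × 1337.5 = 95.90 mGal
Simple Bouguer anomaly = 44.50 − (95.90) = -51.40 mGal
Complete Bouguer anomaly = -51.40 + 3.60 = -47.80 mGal

-47.8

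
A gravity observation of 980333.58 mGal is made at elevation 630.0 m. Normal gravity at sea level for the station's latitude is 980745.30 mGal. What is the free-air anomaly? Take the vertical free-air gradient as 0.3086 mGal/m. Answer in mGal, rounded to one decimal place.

Free-air correction = 0.3086 × 630.0 = 194.42 mGal
Free-air anomaly = 980333.58 − 980745.30 + (194.42) = -217.30 mGal

-217.3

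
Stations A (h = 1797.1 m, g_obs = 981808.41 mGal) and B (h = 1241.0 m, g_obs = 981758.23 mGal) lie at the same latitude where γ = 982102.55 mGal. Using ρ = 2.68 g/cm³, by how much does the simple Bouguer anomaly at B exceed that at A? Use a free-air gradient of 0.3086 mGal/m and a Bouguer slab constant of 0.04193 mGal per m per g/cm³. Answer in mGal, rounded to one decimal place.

Δg_SB(A) = 981808.41 − 982102.55 + 0.3086×1797.1 − 0.04193×2.68×1797.1 = 58.50 mGal
Δg_SB(B) = 981758.23 − 982102.55 + 0.3086×1241.0 − 0.04193×2.68×1241.0 = -100.80 mGal
Difference = -100.80 − (58.50) = -159.30 mGal

-159.3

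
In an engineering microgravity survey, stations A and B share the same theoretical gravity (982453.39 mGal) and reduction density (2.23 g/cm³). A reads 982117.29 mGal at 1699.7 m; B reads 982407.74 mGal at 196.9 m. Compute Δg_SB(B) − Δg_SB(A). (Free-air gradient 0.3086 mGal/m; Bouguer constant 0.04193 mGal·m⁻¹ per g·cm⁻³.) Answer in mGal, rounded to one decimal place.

Δg_SB(A) = 982117.29 − 982453.39 + 0.3086×1699.7 − 0.04193×2.23×1699.7 = 29.50 mGal
Δg_SB(B) = 982407.74 − 982453.39 + 0.3086×196.9 − 0.04193×2.23×196.9 = -3.30 mGal
Difference = -3.30 − (29.50) = -32.80 mGal

-32.8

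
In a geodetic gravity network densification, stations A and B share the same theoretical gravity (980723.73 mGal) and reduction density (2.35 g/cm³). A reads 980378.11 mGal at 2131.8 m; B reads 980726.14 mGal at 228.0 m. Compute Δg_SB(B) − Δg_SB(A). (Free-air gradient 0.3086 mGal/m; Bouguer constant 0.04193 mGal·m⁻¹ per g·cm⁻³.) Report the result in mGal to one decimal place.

-51.9

Δg_SB(A) = 980378.11 − 980723.73 + 0.3086×2131.8 − 0.04193×2.35×2131.8 = 102.20 mGal
Δg_SB(B) = 980726.14 − 980723.73 + 0.3086×228.0 − 0.04193×2.35×228.0 = 50.30 mGal
Difference = 50.30 − (102.20) = -51.90 mGal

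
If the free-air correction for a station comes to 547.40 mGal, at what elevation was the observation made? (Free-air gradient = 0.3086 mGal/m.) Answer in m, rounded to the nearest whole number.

h = 547.40 / 0.3086 = 1773.82 m

1774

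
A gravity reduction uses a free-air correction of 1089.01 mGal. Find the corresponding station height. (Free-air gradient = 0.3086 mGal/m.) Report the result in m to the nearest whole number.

h = 1089.01 / 0.3086 = 3528.87 m

3529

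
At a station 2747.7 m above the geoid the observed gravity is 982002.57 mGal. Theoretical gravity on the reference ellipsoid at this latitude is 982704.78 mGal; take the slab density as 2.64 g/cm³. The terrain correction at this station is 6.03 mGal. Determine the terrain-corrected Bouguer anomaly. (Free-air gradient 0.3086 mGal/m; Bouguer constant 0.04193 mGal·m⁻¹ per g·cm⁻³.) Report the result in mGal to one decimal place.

Free-air correction = 0.3086 × 2747.7 = 847.94 mGal
Free-air anomaly = 982002.57 − 982704.78 + (847.94) = 145.73 mGal
Bouguer slab correction = 0.04193 × 2.64 × 2747.7 = 304.16 mGal
Simple Bouguer anomaly = 145.73 − (304.16) = -158.43 mGal
Complete Bouguer anomaly = -158.43 + 6.03 = -152.40 mGal

-152.4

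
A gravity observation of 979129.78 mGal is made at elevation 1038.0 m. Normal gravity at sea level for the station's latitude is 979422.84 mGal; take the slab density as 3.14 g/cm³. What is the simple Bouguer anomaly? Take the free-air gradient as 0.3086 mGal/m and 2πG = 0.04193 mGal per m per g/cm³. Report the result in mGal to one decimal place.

-109.4

Free-air correction = 0.3086 × 1038.0 = 320.33 mGal
Free-air anomaly = 979129.78 − 979422.84 + (320.33) = 27.27 mGal
Bouguer slab correction = 0.04193 × 3.14 × 1038.0 = 136.66 mGal
Simple Bouguer anomaly = 27.27 − (136.66) = -109.39 mGal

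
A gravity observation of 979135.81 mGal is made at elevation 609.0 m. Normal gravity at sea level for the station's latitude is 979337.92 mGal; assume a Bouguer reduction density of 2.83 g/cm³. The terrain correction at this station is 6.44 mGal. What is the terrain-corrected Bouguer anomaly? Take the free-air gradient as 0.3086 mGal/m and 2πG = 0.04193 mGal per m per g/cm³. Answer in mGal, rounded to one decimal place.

Free-air correction = 0.3086 × 609.0 = 187.94 mGal
Free-air anomaly = 979135.81 − 979337.92 + (187.94) = -14.17 mGal
Bouguer slab correction = 0.04193 × 2.83 × 609.0 = 72.27 mGal
Simple Bouguer anomaly = -14.17 − (72.27) = -86.44 mGal
Complete Bouguer anomaly = -86.44 + 6.44 = -80.00 mGal

-80.0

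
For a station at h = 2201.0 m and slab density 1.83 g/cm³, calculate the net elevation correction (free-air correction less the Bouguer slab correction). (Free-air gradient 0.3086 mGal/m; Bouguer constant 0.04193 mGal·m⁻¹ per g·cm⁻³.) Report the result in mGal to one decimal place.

510.3

Combined gradient = 0.3086 − 0.04193 × 1.83 = 0.2318681 mGal/m
Combined elevation correction = 0.2318681 × 2201.0 = 510.3 mGal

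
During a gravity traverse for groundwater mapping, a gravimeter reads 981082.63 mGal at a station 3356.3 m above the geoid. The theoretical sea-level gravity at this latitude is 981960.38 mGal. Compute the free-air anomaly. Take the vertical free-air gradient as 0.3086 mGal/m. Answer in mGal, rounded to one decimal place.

158.0

Free-air correction = 0.3086 × 3356.3 = 1035.75 mGal
Free-air anomaly = 981082.63 − 981960.38 + (1035.75) = 158.00 mGal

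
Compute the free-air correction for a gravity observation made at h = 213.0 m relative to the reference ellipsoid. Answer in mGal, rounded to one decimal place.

65.7

Free-air correction = 0.3086 × 213.0 = 65.7 mGal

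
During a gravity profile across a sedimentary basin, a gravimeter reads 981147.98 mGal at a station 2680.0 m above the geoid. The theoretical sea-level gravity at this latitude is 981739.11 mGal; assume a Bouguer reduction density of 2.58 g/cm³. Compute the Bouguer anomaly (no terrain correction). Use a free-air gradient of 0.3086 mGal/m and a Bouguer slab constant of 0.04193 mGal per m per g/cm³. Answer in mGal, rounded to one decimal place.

-54.0

Free-air correction = 0.3086 × 2680.0 = 827.05 mGal
Free-air anomaly = 981147.98 − 981739.11 + (827.05) = 235.92 mGal
Bouguer slab correction = 0.04193 × 2.58 × 2680.0 = 289.92 mGal
Simple Bouguer anomaly = 235.92 − (289.92) = -54.00 mGal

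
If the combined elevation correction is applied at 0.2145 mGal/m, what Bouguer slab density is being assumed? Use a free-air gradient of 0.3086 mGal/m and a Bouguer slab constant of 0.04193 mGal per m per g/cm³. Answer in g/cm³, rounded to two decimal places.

0.2145 = 0.3086 − 0.04193 × ρ
ρ = (0.3086 − 0.2145) / 0.04193 = 2.24 g/cm³

2.24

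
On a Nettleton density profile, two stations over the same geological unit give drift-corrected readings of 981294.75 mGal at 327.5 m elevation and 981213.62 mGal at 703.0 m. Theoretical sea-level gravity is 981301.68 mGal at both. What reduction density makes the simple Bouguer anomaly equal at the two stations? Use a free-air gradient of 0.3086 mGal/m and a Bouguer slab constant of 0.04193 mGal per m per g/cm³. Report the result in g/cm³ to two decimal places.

Δg_obs = 981213.62 − 981294.75 = -81.13 mGal over Δh = 703.0 − 327.5 = 375.5 m
Equal Bouguer anomalies ⇒ Δg_obs + (0.3086 − 0.04193ρ)·Δh = 0
0.3086 − 0.04193ρ = −Δg_obs/Δh = 0.21606
ρ = (0.3086 − 0.21606) / 0.04193 = 2.21 g/cm³

2.21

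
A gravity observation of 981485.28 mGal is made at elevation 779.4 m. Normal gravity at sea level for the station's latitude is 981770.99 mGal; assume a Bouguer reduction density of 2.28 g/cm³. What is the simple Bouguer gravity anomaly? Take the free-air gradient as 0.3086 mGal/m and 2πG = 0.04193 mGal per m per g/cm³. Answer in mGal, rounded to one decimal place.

-119.7

Free-air correction = 0.3086 × 779.4 = 240.52 mGal
Free-air anomaly = 981485.28 − 981770.99 + (240.52) = -45.19 mGal
Bouguer slab correction = 0.04193 × 2.28 × 779.4 = 74.51 mGal
Simple Bouguer anomaly = -45.19 − (74.51) = -119.70 mGal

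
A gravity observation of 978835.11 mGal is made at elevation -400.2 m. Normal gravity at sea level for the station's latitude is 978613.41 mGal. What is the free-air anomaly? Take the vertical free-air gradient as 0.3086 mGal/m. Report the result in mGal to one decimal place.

98.2

Free-air correction = 0.3086 × -400.2 = -123.50 mGal
Free-air anomaly = 978835.11 − 978613.41 + (-123.50) = 98.20 mGal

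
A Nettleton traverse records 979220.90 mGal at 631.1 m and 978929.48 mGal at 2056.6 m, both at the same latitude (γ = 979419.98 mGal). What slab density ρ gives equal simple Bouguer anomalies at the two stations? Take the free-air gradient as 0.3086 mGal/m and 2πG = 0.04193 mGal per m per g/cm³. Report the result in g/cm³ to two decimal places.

Δg_obs = 978929.48 − 979220.90 = -291.42 mGal over Δh = 2056.6 − 631.1 = 1425.5 m
Equal Bouguer anomalies ⇒ Δg_obs + (0.3086 − 0.04193ρ)·Δh = 0
0.3086 − 0.04193ρ = −Δg_obs/Δh = 0.20443
ρ = (0.3086 − 0.20443) / 0.04193 = 2.48 g/cm³

2.48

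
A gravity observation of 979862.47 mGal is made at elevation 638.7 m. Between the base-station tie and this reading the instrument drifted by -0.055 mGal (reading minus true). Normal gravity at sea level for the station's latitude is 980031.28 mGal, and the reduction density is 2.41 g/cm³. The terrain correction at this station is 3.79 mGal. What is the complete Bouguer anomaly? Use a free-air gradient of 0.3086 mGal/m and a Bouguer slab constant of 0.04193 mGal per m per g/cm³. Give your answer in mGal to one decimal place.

Drift-corrected reading = 979862.47 − (-0.055) = 979862.525 mGal
Free-air correction = 0.3086 × 638.7 = 197.10 mGal
Free-air anomaly = 979862.525 − 980031.28 + (197.10) = 28.345 mGal
Bouguer slab correction = 0.04193 × 2.41 × 638.7 = 64.54 mGal
Simple Bouguer anomaly = 28.345 − (64.54) = -36.195 mGal
Complete Bouguer anomaly = -36.195 + 3.79 = -32.405 mGal

-32.4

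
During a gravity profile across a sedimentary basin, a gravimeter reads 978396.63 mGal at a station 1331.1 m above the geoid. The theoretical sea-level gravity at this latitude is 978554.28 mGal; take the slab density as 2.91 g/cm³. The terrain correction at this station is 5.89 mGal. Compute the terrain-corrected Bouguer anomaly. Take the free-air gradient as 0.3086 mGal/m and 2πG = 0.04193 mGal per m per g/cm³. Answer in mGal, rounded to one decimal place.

Free-air correction = 0.3086 × 1331.1 = 410.78 mGal
Free-air anomaly = 978396.63 − 978554.28 + (410.78) = 253.13 mGal
Bouguer slab correction = 0.04193 × 2.91 × 1331.1 = 162.42 mGal
Simple Bouguer anomaly = 253.13 − (162.42) = 90.71 mGal
Complete Bouguer anomaly = 90.71 + 5.89 = 96.60 mGal

96.6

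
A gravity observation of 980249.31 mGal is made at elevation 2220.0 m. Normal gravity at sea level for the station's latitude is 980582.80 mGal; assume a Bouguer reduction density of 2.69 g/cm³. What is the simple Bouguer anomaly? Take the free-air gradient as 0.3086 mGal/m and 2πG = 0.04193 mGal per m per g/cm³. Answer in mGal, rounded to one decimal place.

101.2

Free-air correction = 0.3086 × 2220.0 = 685.09 mGal
Free-air anomaly = 980249.31 − 980582.80 + (685.09) = 351.60 mGal
Bouguer slab correction = 0.04193 × 2.69 × 2220.0 = 250.40 mGal
Simple Bouguer anomaly = 351.60 − (250.40) = 101.20 mGal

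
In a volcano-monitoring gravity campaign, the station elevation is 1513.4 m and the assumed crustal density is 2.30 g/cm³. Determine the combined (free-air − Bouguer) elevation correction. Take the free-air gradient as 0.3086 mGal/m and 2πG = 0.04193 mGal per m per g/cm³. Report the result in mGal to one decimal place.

321.1

Combined gradient = 0.3086 − 0.04193 × 2.30 = 0.2121610 mGal/m
Combined elevation correction = 0.2121610 × 1513.4 = 321.1 mGal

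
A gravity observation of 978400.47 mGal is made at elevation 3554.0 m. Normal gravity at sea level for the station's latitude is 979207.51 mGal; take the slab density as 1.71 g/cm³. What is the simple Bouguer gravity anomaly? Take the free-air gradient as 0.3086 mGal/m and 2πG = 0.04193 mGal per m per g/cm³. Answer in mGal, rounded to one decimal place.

34.9

Free-air correction = 0.3086 × 3554.0 = 1096.76 mGal
Free-air anomaly = 978400.47 − 979207.51 + (1096.76) = 289.72 mGal
Bouguer slab correction = 0.04193 × 1.71 × 3554.0 = 254.82 mGal
Simple Bouguer anomaly = 289.72 − (254.82) = 34.90 mGal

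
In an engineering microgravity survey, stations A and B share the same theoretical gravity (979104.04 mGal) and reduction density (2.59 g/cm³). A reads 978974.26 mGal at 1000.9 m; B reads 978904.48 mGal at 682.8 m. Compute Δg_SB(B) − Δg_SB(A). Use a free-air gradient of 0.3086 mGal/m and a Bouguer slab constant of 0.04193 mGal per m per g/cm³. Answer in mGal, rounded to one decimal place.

Δg_SB(A) = 978974.26 − 979104.04 + 0.3086×1000.9 − 0.04193×2.59×1000.9 = 70.40 mGal
Δg_SB(B) = 978904.48 − 979104.04 + 0.3086×682.8 − 0.04193×2.59×682.8 = -63.00 mGal
Difference = -63.00 − (70.40) = -133.40 mGal

-133.4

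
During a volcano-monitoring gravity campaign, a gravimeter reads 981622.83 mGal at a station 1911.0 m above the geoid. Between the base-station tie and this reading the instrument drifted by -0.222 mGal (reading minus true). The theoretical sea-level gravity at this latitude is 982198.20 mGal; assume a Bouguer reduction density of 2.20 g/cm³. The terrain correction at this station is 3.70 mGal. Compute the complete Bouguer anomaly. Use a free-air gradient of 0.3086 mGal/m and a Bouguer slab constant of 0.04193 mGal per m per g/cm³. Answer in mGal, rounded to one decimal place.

-158.0

Drift-corrected reading = 981622.83 − (-0.222) = 981623.052 mGal
Free-air correction = 0.3086 × 1911.0 = 589.73 mGal
Free-air anomaly = 981623.052 − 982198.20 + (589.73) = 14.582 mGal
Bouguer slab correction = 0.04193 × 2.20 × 1911.0 = 176.28 mGal
Simple Bouguer anomaly = 14.582 − (176.28) = -161.698 mGal
Complete Bouguer anomaly = -161.698 + 3.70 = -157.998 mGal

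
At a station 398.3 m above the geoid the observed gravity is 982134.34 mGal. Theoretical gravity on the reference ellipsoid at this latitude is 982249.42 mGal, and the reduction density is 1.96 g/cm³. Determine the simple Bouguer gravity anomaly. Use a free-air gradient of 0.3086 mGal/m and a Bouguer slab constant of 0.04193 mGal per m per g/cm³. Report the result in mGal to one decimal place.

Free-air correction = 0.3086 × 398.3 = 122.92 mGal
Free-air anomaly = 982134.34 − 982249.42 + (122.92) = 7.84 mGal
Bouguer slab correction = 0.04193 × 1.96 × 398.3 = 32.73 mGal
Simple Bouguer anomaly = 7.84 − (32.73) = -24.89 mGal

-24.9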